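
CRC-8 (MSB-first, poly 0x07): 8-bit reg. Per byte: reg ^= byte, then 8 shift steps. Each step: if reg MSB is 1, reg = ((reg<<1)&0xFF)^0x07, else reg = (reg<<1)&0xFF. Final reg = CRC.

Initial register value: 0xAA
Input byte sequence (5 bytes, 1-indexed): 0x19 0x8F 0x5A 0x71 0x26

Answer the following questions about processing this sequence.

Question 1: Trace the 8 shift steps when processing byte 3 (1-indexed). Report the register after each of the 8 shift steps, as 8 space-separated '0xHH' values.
Answer: 0x1B 0x36 0x6C 0xD8 0xB7 0x69 0xD2 0xA3

Derivation:
After byte 1 (0x19): reg=0x10
After byte 2 (0x8F): reg=0xD4
Register before byte 3: 0xD4
After XOR with byte 0x5A: 0x8E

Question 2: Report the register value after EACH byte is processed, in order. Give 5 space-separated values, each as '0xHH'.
0x10 0xD4 0xA3 0x30 0x62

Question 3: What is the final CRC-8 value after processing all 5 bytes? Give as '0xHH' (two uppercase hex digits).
Answer: 0x62

Derivation:
After byte 1 (0x19): reg=0x10
After byte 2 (0x8F): reg=0xD4
After byte 3 (0x5A): reg=0xA3
After byte 4 (0x71): reg=0x30
After byte 5 (0x26): reg=0x62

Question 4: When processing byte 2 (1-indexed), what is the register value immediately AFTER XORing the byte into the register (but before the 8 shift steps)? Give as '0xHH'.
Register before byte 2: 0x10
Byte 2: 0x8F
0x10 XOR 0x8F = 0x9F

Answer: 0x9F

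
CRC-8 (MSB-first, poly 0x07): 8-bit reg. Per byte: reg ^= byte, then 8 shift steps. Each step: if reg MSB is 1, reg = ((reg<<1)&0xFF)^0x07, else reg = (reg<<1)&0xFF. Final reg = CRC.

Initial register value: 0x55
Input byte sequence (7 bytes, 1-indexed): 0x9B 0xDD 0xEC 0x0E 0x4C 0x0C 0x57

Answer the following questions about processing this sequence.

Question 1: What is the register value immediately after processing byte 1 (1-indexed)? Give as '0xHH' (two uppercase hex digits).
Answer: 0x64

Derivation:
After byte 1 (0x9B): reg=0x64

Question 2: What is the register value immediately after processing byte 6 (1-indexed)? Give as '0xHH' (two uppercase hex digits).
After byte 1 (0x9B): reg=0x64
After byte 2 (0xDD): reg=0x26
After byte 3 (0xEC): reg=0x78
After byte 4 (0x0E): reg=0x45
After byte 5 (0x4C): reg=0x3F
After byte 6 (0x0C): reg=0x99

Answer: 0x99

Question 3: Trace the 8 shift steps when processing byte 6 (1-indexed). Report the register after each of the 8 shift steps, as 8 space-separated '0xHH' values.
After byte 1 (0x9B): reg=0x64
After byte 2 (0xDD): reg=0x26
After byte 3 (0xEC): reg=0x78
After byte 4 (0x0E): reg=0x45
After byte 5 (0x4C): reg=0x3F
Register before byte 6: 0x3F
After XOR with byte 0x0C: 0x33

Answer: 0x66 0xCC 0x9F 0x39 0x72 0xE4 0xCF 0x99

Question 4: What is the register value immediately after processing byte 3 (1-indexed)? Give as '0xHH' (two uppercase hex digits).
After byte 1 (0x9B): reg=0x64
After byte 2 (0xDD): reg=0x26
After byte 3 (0xEC): reg=0x78

Answer: 0x78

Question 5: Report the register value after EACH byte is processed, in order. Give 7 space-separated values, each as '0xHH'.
0x64 0x26 0x78 0x45 0x3F 0x99 0x64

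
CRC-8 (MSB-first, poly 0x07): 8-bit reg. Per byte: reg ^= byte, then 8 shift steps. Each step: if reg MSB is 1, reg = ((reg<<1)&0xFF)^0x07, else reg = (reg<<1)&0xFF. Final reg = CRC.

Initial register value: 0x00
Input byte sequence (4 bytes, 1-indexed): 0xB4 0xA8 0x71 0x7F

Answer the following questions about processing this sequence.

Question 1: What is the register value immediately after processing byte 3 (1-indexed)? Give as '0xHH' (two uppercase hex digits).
After byte 1 (0xB4): reg=0x05
After byte 2 (0xA8): reg=0x4A
After byte 3 (0x71): reg=0xA1

Answer: 0xA1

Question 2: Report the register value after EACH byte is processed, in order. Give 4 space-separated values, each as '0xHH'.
0x05 0x4A 0xA1 0x14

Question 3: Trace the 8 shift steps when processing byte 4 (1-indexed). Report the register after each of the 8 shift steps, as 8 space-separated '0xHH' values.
Answer: 0xBB 0x71 0xE2 0xC3 0x81 0x05 0x0A 0x14

Derivation:
After byte 1 (0xB4): reg=0x05
After byte 2 (0xA8): reg=0x4A
After byte 3 (0x71): reg=0xA1
Register before byte 4: 0xA1
After XOR with byte 0x7F: 0xDE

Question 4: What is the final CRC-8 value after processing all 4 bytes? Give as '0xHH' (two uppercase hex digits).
After byte 1 (0xB4): reg=0x05
After byte 2 (0xA8): reg=0x4A
After byte 3 (0x71): reg=0xA1
After byte 4 (0x7F): reg=0x14

Answer: 0x14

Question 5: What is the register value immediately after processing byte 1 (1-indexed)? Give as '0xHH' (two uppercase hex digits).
After byte 1 (0xB4): reg=0x05

Answer: 0x05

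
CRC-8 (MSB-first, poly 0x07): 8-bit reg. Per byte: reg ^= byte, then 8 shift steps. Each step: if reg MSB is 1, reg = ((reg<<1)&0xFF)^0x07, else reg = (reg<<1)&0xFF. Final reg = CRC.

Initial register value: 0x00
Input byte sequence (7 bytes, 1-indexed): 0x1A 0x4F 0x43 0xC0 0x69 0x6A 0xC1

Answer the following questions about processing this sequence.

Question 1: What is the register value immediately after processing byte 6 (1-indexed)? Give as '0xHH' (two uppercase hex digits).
Answer: 0x0E

Derivation:
After byte 1 (0x1A): reg=0x46
After byte 2 (0x4F): reg=0x3F
After byte 3 (0x43): reg=0x73
After byte 4 (0xC0): reg=0x10
After byte 5 (0x69): reg=0x68
After byte 6 (0x6A): reg=0x0E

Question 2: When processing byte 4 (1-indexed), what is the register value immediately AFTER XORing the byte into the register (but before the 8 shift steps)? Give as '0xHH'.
Register before byte 4: 0x73
Byte 4: 0xC0
0x73 XOR 0xC0 = 0xB3

Answer: 0xB3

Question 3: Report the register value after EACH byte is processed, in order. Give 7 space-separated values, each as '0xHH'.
0x46 0x3F 0x73 0x10 0x68 0x0E 0x63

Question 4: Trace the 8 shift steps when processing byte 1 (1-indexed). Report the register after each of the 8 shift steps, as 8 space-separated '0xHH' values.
Answer: 0x34 0x68 0xD0 0xA7 0x49 0x92 0x23 0x46

Derivation:
Register before byte 1: 0x00
After XOR with byte 0x1A: 0x1A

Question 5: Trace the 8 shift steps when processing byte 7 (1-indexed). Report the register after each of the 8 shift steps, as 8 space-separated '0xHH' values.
Answer: 0x99 0x35 0x6A 0xD4 0xAF 0x59 0xB2 0x63

Derivation:
After byte 1 (0x1A): reg=0x46
After byte 2 (0x4F): reg=0x3F
After byte 3 (0x43): reg=0x73
After byte 4 (0xC0): reg=0x10
After byte 5 (0x69): reg=0x68
After byte 6 (0x6A): reg=0x0E
Register before byte 7: 0x0E
After XOR with byte 0xC1: 0xCF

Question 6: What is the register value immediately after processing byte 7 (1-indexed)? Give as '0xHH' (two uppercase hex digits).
Answer: 0x63

Derivation:
After byte 1 (0x1A): reg=0x46
After byte 2 (0x4F): reg=0x3F
After byte 3 (0x43): reg=0x73
After byte 4 (0xC0): reg=0x10
After byte 5 (0x69): reg=0x68
After byte 6 (0x6A): reg=0x0E
After byte 7 (0xC1): reg=0x63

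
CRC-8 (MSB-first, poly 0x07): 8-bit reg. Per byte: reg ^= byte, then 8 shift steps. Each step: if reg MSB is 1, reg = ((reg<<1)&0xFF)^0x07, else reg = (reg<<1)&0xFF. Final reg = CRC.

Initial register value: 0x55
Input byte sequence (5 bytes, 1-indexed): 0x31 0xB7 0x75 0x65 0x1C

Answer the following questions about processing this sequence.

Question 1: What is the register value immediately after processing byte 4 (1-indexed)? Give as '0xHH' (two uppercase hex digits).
After byte 1 (0x31): reg=0x3B
After byte 2 (0xB7): reg=0xAD
After byte 3 (0x75): reg=0x06
After byte 4 (0x65): reg=0x2E

Answer: 0x2E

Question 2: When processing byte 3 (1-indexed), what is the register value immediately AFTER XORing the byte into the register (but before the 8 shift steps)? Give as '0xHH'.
Answer: 0xD8

Derivation:
Register before byte 3: 0xAD
Byte 3: 0x75
0xAD XOR 0x75 = 0xD8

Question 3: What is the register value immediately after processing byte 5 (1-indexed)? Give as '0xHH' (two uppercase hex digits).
Answer: 0x9E

Derivation:
After byte 1 (0x31): reg=0x3B
After byte 2 (0xB7): reg=0xAD
After byte 3 (0x75): reg=0x06
After byte 4 (0x65): reg=0x2E
After byte 5 (0x1C): reg=0x9E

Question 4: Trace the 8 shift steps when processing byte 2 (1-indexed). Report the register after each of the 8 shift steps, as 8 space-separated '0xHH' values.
After byte 1 (0x31): reg=0x3B
Register before byte 2: 0x3B
After XOR with byte 0xB7: 0x8C

Answer: 0x1F 0x3E 0x7C 0xF8 0xF7 0xE9 0xD5 0xAD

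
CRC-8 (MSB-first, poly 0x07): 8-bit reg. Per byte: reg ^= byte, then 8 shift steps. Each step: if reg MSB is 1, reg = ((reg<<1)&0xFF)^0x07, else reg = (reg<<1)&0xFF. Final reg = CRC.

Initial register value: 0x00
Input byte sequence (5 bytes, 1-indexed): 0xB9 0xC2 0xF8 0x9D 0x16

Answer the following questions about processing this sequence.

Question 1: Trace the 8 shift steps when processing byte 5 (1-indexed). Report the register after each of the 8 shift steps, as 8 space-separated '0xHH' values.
After byte 1 (0xB9): reg=0x26
After byte 2 (0xC2): reg=0xB2
After byte 3 (0xF8): reg=0xF1
After byte 4 (0x9D): reg=0x03
Register before byte 5: 0x03
After XOR with byte 0x16: 0x15

Answer: 0x2A 0x54 0xA8 0x57 0xAE 0x5B 0xB6 0x6B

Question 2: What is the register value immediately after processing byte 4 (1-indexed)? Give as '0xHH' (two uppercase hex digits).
After byte 1 (0xB9): reg=0x26
After byte 2 (0xC2): reg=0xB2
After byte 3 (0xF8): reg=0xF1
After byte 4 (0x9D): reg=0x03

Answer: 0x03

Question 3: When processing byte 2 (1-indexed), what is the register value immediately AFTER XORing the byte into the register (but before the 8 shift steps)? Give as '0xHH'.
Answer: 0xE4

Derivation:
Register before byte 2: 0x26
Byte 2: 0xC2
0x26 XOR 0xC2 = 0xE4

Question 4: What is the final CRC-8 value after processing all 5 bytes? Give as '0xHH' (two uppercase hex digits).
After byte 1 (0xB9): reg=0x26
After byte 2 (0xC2): reg=0xB2
After byte 3 (0xF8): reg=0xF1
After byte 4 (0x9D): reg=0x03
After byte 5 (0x16): reg=0x6B

Answer: 0x6B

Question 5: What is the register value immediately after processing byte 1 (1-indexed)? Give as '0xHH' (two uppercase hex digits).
After byte 1 (0xB9): reg=0x26

Answer: 0x26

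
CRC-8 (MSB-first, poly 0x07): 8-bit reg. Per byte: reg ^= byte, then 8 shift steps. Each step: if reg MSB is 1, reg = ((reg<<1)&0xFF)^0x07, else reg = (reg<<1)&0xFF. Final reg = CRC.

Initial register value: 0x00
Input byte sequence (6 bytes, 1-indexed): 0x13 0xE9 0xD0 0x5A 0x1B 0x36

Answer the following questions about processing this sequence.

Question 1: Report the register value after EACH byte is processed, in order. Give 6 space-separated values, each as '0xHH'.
0x79 0xF9 0xDF 0x92 0xB6 0x89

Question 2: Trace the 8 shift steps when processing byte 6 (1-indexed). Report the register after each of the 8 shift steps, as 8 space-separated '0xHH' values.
After byte 1 (0x13): reg=0x79
After byte 2 (0xE9): reg=0xF9
After byte 3 (0xD0): reg=0xDF
After byte 4 (0x5A): reg=0x92
After byte 5 (0x1B): reg=0xB6
Register before byte 6: 0xB6
After XOR with byte 0x36: 0x80

Answer: 0x07 0x0E 0x1C 0x38 0x70 0xE0 0xC7 0x89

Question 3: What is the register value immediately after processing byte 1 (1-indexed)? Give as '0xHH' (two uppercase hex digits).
After byte 1 (0x13): reg=0x79

Answer: 0x79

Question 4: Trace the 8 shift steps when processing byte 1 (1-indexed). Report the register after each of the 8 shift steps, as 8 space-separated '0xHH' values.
Answer: 0x26 0x4C 0x98 0x37 0x6E 0xDC 0xBF 0x79

Derivation:
Register before byte 1: 0x00
After XOR with byte 0x13: 0x13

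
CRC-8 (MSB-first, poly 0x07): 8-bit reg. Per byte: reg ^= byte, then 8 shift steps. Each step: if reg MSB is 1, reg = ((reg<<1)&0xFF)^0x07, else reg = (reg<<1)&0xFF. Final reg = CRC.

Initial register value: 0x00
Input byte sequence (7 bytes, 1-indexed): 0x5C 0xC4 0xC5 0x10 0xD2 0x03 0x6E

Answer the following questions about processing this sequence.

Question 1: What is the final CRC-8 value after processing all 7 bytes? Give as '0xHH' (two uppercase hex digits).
After byte 1 (0x5C): reg=0x93
After byte 2 (0xC4): reg=0xA2
After byte 3 (0xC5): reg=0x32
After byte 4 (0x10): reg=0xEE
After byte 5 (0xD2): reg=0xB4
After byte 6 (0x03): reg=0x0C
After byte 7 (0x6E): reg=0x29

Answer: 0x29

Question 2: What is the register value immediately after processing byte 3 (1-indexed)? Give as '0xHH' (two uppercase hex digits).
After byte 1 (0x5C): reg=0x93
After byte 2 (0xC4): reg=0xA2
After byte 3 (0xC5): reg=0x32

Answer: 0x32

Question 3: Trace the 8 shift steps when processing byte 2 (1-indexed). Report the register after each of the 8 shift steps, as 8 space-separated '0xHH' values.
Answer: 0xAE 0x5B 0xB6 0x6B 0xD6 0xAB 0x51 0xA2

Derivation:
After byte 1 (0x5C): reg=0x93
Register before byte 2: 0x93
After XOR with byte 0xC4: 0x57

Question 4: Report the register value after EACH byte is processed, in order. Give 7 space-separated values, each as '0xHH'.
0x93 0xA2 0x32 0xEE 0xB4 0x0C 0x29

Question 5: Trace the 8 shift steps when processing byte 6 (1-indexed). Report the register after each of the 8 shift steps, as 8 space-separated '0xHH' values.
Answer: 0x69 0xD2 0xA3 0x41 0x82 0x03 0x06 0x0C

Derivation:
After byte 1 (0x5C): reg=0x93
After byte 2 (0xC4): reg=0xA2
After byte 3 (0xC5): reg=0x32
After byte 4 (0x10): reg=0xEE
After byte 5 (0xD2): reg=0xB4
Register before byte 6: 0xB4
After XOR with byte 0x03: 0xB7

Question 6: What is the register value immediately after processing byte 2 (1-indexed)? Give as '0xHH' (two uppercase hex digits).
Answer: 0xA2

Derivation:
After byte 1 (0x5C): reg=0x93
After byte 2 (0xC4): reg=0xA2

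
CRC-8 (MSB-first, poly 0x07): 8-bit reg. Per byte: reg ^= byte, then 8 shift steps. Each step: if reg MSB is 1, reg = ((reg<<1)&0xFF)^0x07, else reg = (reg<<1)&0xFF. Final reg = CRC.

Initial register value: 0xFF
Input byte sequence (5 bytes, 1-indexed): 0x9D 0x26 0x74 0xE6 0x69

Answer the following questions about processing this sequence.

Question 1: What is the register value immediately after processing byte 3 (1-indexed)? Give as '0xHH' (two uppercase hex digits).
Answer: 0x88

Derivation:
After byte 1 (0x9D): reg=0x29
After byte 2 (0x26): reg=0x2D
After byte 3 (0x74): reg=0x88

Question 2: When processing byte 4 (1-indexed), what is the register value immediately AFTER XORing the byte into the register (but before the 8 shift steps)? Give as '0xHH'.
Answer: 0x6E

Derivation:
Register before byte 4: 0x88
Byte 4: 0xE6
0x88 XOR 0xE6 = 0x6E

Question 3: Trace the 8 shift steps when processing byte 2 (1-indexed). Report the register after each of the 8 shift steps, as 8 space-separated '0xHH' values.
Answer: 0x1E 0x3C 0x78 0xF0 0xE7 0xC9 0x95 0x2D

Derivation:
After byte 1 (0x9D): reg=0x29
Register before byte 2: 0x29
After XOR with byte 0x26: 0x0F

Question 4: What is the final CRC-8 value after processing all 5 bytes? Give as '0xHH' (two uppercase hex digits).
Answer: 0x3B

Derivation:
After byte 1 (0x9D): reg=0x29
After byte 2 (0x26): reg=0x2D
After byte 3 (0x74): reg=0x88
After byte 4 (0xE6): reg=0x0D
After byte 5 (0x69): reg=0x3B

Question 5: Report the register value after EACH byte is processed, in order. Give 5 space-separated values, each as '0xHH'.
0x29 0x2D 0x88 0x0D 0x3B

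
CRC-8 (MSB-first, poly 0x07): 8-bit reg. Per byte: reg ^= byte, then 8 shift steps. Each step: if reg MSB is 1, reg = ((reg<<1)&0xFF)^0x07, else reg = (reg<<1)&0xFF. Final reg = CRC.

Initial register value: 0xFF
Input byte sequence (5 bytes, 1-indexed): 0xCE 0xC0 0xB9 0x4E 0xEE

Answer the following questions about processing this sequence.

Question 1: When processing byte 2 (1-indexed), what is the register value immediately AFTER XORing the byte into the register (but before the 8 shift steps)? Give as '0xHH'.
Register before byte 2: 0x97
Byte 2: 0xC0
0x97 XOR 0xC0 = 0x57

Answer: 0x57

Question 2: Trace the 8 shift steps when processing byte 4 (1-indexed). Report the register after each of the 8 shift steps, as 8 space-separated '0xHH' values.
Answer: 0x1E 0x3C 0x78 0xF0 0xE7 0xC9 0x95 0x2D

Derivation:
After byte 1 (0xCE): reg=0x97
After byte 2 (0xC0): reg=0xA2
After byte 3 (0xB9): reg=0x41
Register before byte 4: 0x41
After XOR with byte 0x4E: 0x0F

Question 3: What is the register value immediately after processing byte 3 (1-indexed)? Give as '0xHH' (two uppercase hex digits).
Answer: 0x41

Derivation:
After byte 1 (0xCE): reg=0x97
After byte 2 (0xC0): reg=0xA2
After byte 3 (0xB9): reg=0x41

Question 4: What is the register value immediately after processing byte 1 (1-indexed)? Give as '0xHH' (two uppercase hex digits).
Answer: 0x97

Derivation:
After byte 1 (0xCE): reg=0x97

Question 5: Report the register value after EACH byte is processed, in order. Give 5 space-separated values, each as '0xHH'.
0x97 0xA2 0x41 0x2D 0x47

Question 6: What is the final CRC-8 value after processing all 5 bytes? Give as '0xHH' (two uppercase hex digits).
Answer: 0x47

Derivation:
After byte 1 (0xCE): reg=0x97
After byte 2 (0xC0): reg=0xA2
After byte 3 (0xB9): reg=0x41
After byte 4 (0x4E): reg=0x2D
After byte 5 (0xEE): reg=0x47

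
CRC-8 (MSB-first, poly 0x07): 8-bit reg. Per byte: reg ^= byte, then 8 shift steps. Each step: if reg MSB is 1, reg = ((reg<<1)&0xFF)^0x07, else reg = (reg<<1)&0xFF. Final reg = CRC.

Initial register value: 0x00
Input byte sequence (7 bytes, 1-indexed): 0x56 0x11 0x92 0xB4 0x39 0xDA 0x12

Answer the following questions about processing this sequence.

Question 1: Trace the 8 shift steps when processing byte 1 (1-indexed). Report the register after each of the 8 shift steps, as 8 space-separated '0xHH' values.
Answer: 0xAC 0x5F 0xBE 0x7B 0xF6 0xEB 0xD1 0xA5

Derivation:
Register before byte 1: 0x00
After XOR with byte 0x56: 0x56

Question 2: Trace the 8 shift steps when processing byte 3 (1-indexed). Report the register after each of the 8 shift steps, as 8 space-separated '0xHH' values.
Answer: 0x29 0x52 0xA4 0x4F 0x9E 0x3B 0x76 0xEC

Derivation:
After byte 1 (0x56): reg=0xA5
After byte 2 (0x11): reg=0x05
Register before byte 3: 0x05
After XOR with byte 0x92: 0x97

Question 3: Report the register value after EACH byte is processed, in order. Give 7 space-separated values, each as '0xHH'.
0xA5 0x05 0xEC 0x8F 0x0B 0x39 0xD1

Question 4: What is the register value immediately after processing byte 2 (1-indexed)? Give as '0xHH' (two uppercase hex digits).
Answer: 0x05

Derivation:
After byte 1 (0x56): reg=0xA5
After byte 2 (0x11): reg=0x05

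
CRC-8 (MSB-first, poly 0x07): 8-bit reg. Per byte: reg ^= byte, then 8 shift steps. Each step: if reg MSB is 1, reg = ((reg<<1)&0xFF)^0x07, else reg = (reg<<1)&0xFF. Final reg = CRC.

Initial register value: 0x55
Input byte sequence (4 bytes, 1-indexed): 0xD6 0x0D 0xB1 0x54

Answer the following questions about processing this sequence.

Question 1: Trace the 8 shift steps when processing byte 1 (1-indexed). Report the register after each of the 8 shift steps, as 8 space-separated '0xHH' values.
Answer: 0x01 0x02 0x04 0x08 0x10 0x20 0x40 0x80

Derivation:
Register before byte 1: 0x55
After XOR with byte 0xD6: 0x83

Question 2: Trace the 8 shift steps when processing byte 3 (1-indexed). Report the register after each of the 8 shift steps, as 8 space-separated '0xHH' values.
Answer: 0x36 0x6C 0xD8 0xB7 0x69 0xD2 0xA3 0x41

Derivation:
After byte 1 (0xD6): reg=0x80
After byte 2 (0x0D): reg=0xAA
Register before byte 3: 0xAA
After XOR with byte 0xB1: 0x1B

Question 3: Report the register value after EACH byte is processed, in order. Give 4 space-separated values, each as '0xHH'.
0x80 0xAA 0x41 0x6B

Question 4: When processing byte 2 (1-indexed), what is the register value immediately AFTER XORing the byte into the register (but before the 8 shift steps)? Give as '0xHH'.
Register before byte 2: 0x80
Byte 2: 0x0D
0x80 XOR 0x0D = 0x8D

Answer: 0x8D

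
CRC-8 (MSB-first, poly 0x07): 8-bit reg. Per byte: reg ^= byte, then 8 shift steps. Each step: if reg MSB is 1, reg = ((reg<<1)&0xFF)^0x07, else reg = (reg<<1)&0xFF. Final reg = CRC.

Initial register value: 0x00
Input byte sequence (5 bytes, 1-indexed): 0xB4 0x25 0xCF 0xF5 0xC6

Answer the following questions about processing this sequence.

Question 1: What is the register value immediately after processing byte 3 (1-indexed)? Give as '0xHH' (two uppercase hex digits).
Answer: 0xCD

Derivation:
After byte 1 (0xB4): reg=0x05
After byte 2 (0x25): reg=0xE0
After byte 3 (0xCF): reg=0xCD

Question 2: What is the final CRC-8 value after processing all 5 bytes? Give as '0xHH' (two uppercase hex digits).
After byte 1 (0xB4): reg=0x05
After byte 2 (0x25): reg=0xE0
After byte 3 (0xCF): reg=0xCD
After byte 4 (0xF5): reg=0xA8
After byte 5 (0xC6): reg=0x0D

Answer: 0x0D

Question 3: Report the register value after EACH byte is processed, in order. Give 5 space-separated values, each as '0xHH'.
0x05 0xE0 0xCD 0xA8 0x0D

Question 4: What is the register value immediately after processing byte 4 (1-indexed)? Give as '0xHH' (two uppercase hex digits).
Answer: 0xA8

Derivation:
After byte 1 (0xB4): reg=0x05
After byte 2 (0x25): reg=0xE0
After byte 3 (0xCF): reg=0xCD
After byte 4 (0xF5): reg=0xA8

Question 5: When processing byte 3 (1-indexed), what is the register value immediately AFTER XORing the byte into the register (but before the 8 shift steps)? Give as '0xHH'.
Answer: 0x2F

Derivation:
Register before byte 3: 0xE0
Byte 3: 0xCF
0xE0 XOR 0xCF = 0x2F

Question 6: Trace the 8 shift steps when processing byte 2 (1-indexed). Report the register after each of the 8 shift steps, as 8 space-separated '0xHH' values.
After byte 1 (0xB4): reg=0x05
Register before byte 2: 0x05
After XOR with byte 0x25: 0x20

Answer: 0x40 0x80 0x07 0x0E 0x1C 0x38 0x70 0xE0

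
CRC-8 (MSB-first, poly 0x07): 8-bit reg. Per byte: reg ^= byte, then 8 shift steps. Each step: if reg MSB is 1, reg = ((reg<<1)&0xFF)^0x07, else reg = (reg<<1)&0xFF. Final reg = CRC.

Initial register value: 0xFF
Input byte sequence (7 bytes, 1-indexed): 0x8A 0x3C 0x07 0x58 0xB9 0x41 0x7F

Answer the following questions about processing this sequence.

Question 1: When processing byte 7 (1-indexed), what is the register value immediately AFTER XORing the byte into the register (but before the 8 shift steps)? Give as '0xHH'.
Register before byte 7: 0xBB
Byte 7: 0x7F
0xBB XOR 0x7F = 0xC4

Answer: 0xC4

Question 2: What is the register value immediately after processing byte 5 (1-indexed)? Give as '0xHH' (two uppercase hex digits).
After byte 1 (0x8A): reg=0x4C
After byte 2 (0x3C): reg=0x57
After byte 3 (0x07): reg=0xB7
After byte 4 (0x58): reg=0x83
After byte 5 (0xB9): reg=0xA6

Answer: 0xA6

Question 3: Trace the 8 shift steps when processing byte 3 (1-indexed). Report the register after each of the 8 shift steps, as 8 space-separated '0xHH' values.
After byte 1 (0x8A): reg=0x4C
After byte 2 (0x3C): reg=0x57
Register before byte 3: 0x57
After XOR with byte 0x07: 0x50

Answer: 0xA0 0x47 0x8E 0x1B 0x36 0x6C 0xD8 0xB7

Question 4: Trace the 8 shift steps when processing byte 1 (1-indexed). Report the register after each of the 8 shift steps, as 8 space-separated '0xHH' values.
Answer: 0xEA 0xD3 0xA1 0x45 0x8A 0x13 0x26 0x4C

Derivation:
Register before byte 1: 0xFF
After XOR with byte 0x8A: 0x75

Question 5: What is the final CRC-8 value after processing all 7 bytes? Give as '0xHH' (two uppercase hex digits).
Answer: 0x52

Derivation:
After byte 1 (0x8A): reg=0x4C
After byte 2 (0x3C): reg=0x57
After byte 3 (0x07): reg=0xB7
After byte 4 (0x58): reg=0x83
After byte 5 (0xB9): reg=0xA6
After byte 6 (0x41): reg=0xBB
After byte 7 (0x7F): reg=0x52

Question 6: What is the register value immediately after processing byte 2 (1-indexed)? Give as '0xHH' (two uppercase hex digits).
After byte 1 (0x8A): reg=0x4C
After byte 2 (0x3C): reg=0x57

Answer: 0x57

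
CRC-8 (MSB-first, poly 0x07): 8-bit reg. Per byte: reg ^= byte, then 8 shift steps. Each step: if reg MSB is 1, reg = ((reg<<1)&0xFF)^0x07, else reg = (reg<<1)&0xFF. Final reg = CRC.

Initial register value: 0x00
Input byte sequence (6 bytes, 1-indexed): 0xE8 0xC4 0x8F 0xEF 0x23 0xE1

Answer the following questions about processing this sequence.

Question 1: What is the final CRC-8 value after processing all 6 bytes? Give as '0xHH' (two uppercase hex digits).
After byte 1 (0xE8): reg=0x96
After byte 2 (0xC4): reg=0xB9
After byte 3 (0x8F): reg=0x82
After byte 4 (0xEF): reg=0x04
After byte 5 (0x23): reg=0xF5
After byte 6 (0xE1): reg=0x6C

Answer: 0x6C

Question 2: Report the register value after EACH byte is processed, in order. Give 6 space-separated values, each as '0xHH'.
0x96 0xB9 0x82 0x04 0xF5 0x6C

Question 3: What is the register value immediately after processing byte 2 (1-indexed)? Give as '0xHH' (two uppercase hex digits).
After byte 1 (0xE8): reg=0x96
After byte 2 (0xC4): reg=0xB9

Answer: 0xB9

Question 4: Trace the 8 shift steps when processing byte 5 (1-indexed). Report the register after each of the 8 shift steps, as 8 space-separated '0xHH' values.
Answer: 0x4E 0x9C 0x3F 0x7E 0xFC 0xFF 0xF9 0xF5

Derivation:
After byte 1 (0xE8): reg=0x96
After byte 2 (0xC4): reg=0xB9
After byte 3 (0x8F): reg=0x82
After byte 4 (0xEF): reg=0x04
Register before byte 5: 0x04
After XOR with byte 0x23: 0x27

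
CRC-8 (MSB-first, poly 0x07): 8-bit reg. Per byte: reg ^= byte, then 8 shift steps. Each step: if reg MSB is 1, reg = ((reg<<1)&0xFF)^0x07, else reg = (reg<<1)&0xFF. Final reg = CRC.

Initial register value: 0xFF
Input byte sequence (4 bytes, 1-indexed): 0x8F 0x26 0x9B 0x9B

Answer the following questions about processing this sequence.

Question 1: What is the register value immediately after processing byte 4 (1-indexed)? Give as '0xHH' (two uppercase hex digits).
Answer: 0xB2

Derivation:
After byte 1 (0x8F): reg=0x57
After byte 2 (0x26): reg=0x50
After byte 3 (0x9B): reg=0x7F
After byte 4 (0x9B): reg=0xB2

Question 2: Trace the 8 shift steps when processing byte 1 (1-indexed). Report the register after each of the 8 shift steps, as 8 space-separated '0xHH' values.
Register before byte 1: 0xFF
After XOR with byte 0x8F: 0x70

Answer: 0xE0 0xC7 0x89 0x15 0x2A 0x54 0xA8 0x57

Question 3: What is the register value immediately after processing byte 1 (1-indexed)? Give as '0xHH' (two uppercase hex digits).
Answer: 0x57

Derivation:
After byte 1 (0x8F): reg=0x57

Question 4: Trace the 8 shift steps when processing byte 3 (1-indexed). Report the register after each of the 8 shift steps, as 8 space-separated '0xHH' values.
After byte 1 (0x8F): reg=0x57
After byte 2 (0x26): reg=0x50
Register before byte 3: 0x50
After XOR with byte 0x9B: 0xCB

Answer: 0x91 0x25 0x4A 0x94 0x2F 0x5E 0xBC 0x7F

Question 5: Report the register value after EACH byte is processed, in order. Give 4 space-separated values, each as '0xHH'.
0x57 0x50 0x7F 0xB2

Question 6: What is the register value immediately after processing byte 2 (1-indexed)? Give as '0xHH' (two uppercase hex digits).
After byte 1 (0x8F): reg=0x57
After byte 2 (0x26): reg=0x50

Answer: 0x50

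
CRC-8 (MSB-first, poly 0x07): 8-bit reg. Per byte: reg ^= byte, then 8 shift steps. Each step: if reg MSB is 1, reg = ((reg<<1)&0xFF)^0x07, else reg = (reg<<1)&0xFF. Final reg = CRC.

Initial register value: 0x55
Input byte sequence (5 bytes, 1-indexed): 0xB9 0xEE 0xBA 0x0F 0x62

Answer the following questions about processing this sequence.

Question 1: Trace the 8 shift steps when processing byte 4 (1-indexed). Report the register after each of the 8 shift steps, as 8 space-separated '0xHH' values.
After byte 1 (0xB9): reg=0x8A
After byte 2 (0xEE): reg=0x3B
After byte 3 (0xBA): reg=0x8E
Register before byte 4: 0x8E
After XOR with byte 0x0F: 0x81

Answer: 0x05 0x0A 0x14 0x28 0x50 0xA0 0x47 0x8E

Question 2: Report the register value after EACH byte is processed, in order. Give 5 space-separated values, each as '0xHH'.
0x8A 0x3B 0x8E 0x8E 0x8A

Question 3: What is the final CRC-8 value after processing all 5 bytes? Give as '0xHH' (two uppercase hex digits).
After byte 1 (0xB9): reg=0x8A
After byte 2 (0xEE): reg=0x3B
After byte 3 (0xBA): reg=0x8E
After byte 4 (0x0F): reg=0x8E
After byte 5 (0x62): reg=0x8A

Answer: 0x8A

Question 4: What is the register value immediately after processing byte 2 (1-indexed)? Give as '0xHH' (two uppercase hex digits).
Answer: 0x3B

Derivation:
After byte 1 (0xB9): reg=0x8A
After byte 2 (0xEE): reg=0x3B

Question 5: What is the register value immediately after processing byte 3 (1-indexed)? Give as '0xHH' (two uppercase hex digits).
Answer: 0x8E

Derivation:
After byte 1 (0xB9): reg=0x8A
After byte 2 (0xEE): reg=0x3B
After byte 3 (0xBA): reg=0x8E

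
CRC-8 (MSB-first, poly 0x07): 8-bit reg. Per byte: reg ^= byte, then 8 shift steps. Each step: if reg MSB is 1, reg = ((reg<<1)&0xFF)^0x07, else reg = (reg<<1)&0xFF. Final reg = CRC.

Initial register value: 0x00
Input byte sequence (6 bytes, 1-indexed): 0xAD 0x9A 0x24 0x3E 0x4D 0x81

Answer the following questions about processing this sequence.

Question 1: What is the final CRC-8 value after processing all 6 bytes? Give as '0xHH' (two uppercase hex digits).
Answer: 0x0A

Derivation:
After byte 1 (0xAD): reg=0x4A
After byte 2 (0x9A): reg=0x3E
After byte 3 (0x24): reg=0x46
After byte 4 (0x3E): reg=0x6F
After byte 5 (0x4D): reg=0xEE
After byte 6 (0x81): reg=0x0A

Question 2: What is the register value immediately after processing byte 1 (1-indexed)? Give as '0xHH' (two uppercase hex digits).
Answer: 0x4A

Derivation:
After byte 1 (0xAD): reg=0x4A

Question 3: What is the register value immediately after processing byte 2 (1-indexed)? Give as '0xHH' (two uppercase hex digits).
Answer: 0x3E

Derivation:
After byte 1 (0xAD): reg=0x4A
After byte 2 (0x9A): reg=0x3E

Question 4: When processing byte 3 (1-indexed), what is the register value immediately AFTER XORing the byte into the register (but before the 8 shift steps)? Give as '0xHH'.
Register before byte 3: 0x3E
Byte 3: 0x24
0x3E XOR 0x24 = 0x1A

Answer: 0x1A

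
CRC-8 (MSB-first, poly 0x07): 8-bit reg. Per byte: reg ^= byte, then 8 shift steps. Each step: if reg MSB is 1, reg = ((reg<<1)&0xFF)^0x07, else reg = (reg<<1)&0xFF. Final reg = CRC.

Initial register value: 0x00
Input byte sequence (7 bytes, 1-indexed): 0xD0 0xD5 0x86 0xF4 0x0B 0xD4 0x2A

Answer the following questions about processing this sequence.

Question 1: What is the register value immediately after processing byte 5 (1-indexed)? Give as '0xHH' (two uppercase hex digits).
After byte 1 (0xD0): reg=0x3E
After byte 2 (0xD5): reg=0x9F
After byte 3 (0x86): reg=0x4F
After byte 4 (0xF4): reg=0x28
After byte 5 (0x0B): reg=0xE9

Answer: 0xE9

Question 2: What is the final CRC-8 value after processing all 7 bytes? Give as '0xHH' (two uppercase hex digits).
Answer: 0xC6

Derivation:
After byte 1 (0xD0): reg=0x3E
After byte 2 (0xD5): reg=0x9F
After byte 3 (0x86): reg=0x4F
After byte 4 (0xF4): reg=0x28
After byte 5 (0x0B): reg=0xE9
After byte 6 (0xD4): reg=0xB3
After byte 7 (0x2A): reg=0xC6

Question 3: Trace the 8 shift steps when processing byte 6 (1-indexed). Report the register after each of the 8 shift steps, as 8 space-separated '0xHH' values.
After byte 1 (0xD0): reg=0x3E
After byte 2 (0xD5): reg=0x9F
After byte 3 (0x86): reg=0x4F
After byte 4 (0xF4): reg=0x28
After byte 5 (0x0B): reg=0xE9
Register before byte 6: 0xE9
After XOR with byte 0xD4: 0x3D

Answer: 0x7A 0xF4 0xEF 0xD9 0xB5 0x6D 0xDA 0xB3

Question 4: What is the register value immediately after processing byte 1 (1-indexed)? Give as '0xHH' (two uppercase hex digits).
Answer: 0x3E

Derivation:
After byte 1 (0xD0): reg=0x3E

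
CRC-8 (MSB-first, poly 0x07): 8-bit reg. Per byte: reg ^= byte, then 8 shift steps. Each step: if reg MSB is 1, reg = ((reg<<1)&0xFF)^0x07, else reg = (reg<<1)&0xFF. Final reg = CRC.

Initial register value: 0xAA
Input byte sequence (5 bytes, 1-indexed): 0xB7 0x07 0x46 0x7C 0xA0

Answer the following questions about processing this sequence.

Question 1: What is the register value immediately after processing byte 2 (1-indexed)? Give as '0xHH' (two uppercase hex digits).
After byte 1 (0xB7): reg=0x53
After byte 2 (0x07): reg=0xAB

Answer: 0xAB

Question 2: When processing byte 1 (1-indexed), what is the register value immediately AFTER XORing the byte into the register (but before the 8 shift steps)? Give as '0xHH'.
Answer: 0x1D

Derivation:
Register before byte 1: 0xAA
Byte 1: 0xB7
0xAA XOR 0xB7 = 0x1D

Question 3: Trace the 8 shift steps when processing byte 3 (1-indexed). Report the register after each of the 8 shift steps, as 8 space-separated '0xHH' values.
Answer: 0xDD 0xBD 0x7D 0xFA 0xF3 0xE1 0xC5 0x8D

Derivation:
After byte 1 (0xB7): reg=0x53
After byte 2 (0x07): reg=0xAB
Register before byte 3: 0xAB
After XOR with byte 0x46: 0xED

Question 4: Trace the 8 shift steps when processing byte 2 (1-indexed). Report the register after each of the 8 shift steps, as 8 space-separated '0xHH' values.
Answer: 0xA8 0x57 0xAE 0x5B 0xB6 0x6B 0xD6 0xAB

Derivation:
After byte 1 (0xB7): reg=0x53
Register before byte 2: 0x53
After XOR with byte 0x07: 0x54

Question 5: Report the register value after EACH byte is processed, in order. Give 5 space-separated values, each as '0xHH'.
0x53 0xAB 0x8D 0xD9 0x68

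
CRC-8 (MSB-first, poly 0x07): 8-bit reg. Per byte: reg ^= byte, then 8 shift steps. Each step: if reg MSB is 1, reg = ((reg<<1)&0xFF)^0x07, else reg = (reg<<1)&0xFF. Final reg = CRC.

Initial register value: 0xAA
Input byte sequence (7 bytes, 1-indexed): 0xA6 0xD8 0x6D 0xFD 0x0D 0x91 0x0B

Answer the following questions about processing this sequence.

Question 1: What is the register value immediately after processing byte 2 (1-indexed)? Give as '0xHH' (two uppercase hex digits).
Answer: 0xFA

Derivation:
After byte 1 (0xA6): reg=0x24
After byte 2 (0xD8): reg=0xFA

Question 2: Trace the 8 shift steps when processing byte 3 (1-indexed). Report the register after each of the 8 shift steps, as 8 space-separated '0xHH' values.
Answer: 0x29 0x52 0xA4 0x4F 0x9E 0x3B 0x76 0xEC

Derivation:
After byte 1 (0xA6): reg=0x24
After byte 2 (0xD8): reg=0xFA
Register before byte 3: 0xFA
After XOR with byte 0x6D: 0x97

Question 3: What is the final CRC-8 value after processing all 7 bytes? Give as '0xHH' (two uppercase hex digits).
After byte 1 (0xA6): reg=0x24
After byte 2 (0xD8): reg=0xFA
After byte 3 (0x6D): reg=0xEC
After byte 4 (0xFD): reg=0x77
After byte 5 (0x0D): reg=0x61
After byte 6 (0x91): reg=0xDE
After byte 7 (0x0B): reg=0x25

Answer: 0x25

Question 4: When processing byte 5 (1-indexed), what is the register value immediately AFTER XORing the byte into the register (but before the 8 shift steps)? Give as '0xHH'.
Answer: 0x7A

Derivation:
Register before byte 5: 0x77
Byte 5: 0x0D
0x77 XOR 0x0D = 0x7A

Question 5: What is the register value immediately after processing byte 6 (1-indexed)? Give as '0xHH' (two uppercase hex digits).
After byte 1 (0xA6): reg=0x24
After byte 2 (0xD8): reg=0xFA
After byte 3 (0x6D): reg=0xEC
After byte 4 (0xFD): reg=0x77
After byte 5 (0x0D): reg=0x61
After byte 6 (0x91): reg=0xDE

Answer: 0xDE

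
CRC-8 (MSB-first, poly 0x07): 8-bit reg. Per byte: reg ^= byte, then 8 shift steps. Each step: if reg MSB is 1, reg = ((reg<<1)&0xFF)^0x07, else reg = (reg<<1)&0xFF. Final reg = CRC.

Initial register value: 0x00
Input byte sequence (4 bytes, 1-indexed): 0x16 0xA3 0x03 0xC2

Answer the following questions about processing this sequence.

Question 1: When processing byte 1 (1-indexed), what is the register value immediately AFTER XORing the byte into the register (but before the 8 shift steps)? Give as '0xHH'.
Register before byte 1: 0x00
Byte 1: 0x16
0x00 XOR 0x16 = 0x16

Answer: 0x16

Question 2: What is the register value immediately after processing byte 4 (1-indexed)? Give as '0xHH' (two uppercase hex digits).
After byte 1 (0x16): reg=0x62
After byte 2 (0xA3): reg=0x49
After byte 3 (0x03): reg=0xF1
After byte 4 (0xC2): reg=0x99

Answer: 0x99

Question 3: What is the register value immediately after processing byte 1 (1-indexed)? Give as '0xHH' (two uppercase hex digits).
Answer: 0x62

Derivation:
After byte 1 (0x16): reg=0x62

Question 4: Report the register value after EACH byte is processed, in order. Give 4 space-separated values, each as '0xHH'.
0x62 0x49 0xF1 0x99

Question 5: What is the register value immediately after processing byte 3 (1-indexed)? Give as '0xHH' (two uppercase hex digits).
Answer: 0xF1

Derivation:
After byte 1 (0x16): reg=0x62
After byte 2 (0xA3): reg=0x49
After byte 3 (0x03): reg=0xF1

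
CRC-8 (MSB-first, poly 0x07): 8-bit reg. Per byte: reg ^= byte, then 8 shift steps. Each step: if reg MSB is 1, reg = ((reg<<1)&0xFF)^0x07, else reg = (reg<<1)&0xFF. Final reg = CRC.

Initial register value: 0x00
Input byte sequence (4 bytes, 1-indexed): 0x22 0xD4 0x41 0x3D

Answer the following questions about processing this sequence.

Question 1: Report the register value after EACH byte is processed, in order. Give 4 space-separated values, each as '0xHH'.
0xEE 0xA6 0xBB 0x9B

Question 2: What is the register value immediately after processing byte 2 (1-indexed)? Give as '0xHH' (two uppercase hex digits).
After byte 1 (0x22): reg=0xEE
After byte 2 (0xD4): reg=0xA6

Answer: 0xA6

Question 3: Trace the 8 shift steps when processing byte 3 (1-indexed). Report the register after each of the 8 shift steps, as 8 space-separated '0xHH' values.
Answer: 0xC9 0x95 0x2D 0x5A 0xB4 0x6F 0xDE 0xBB

Derivation:
After byte 1 (0x22): reg=0xEE
After byte 2 (0xD4): reg=0xA6
Register before byte 3: 0xA6
After XOR with byte 0x41: 0xE7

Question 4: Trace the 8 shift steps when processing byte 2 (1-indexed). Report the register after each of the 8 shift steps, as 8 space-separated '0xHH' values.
Answer: 0x74 0xE8 0xD7 0xA9 0x55 0xAA 0x53 0xA6

Derivation:
After byte 1 (0x22): reg=0xEE
Register before byte 2: 0xEE
After XOR with byte 0xD4: 0x3A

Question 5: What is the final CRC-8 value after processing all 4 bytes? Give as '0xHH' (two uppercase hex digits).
Answer: 0x9B

Derivation:
After byte 1 (0x22): reg=0xEE
After byte 2 (0xD4): reg=0xA6
After byte 3 (0x41): reg=0xBB
After byte 4 (0x3D): reg=0x9B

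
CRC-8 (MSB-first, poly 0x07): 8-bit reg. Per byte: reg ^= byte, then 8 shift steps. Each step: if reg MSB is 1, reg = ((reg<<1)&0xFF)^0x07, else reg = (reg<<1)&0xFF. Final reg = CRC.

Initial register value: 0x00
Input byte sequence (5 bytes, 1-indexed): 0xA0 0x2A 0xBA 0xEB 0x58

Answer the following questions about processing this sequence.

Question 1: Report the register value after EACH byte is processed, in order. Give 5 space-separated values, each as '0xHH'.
0x69 0xCE 0x4B 0x69 0x97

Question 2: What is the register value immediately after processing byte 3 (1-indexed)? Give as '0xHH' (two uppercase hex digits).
After byte 1 (0xA0): reg=0x69
After byte 2 (0x2A): reg=0xCE
After byte 3 (0xBA): reg=0x4B

Answer: 0x4B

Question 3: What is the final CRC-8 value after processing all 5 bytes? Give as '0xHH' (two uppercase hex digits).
After byte 1 (0xA0): reg=0x69
After byte 2 (0x2A): reg=0xCE
After byte 3 (0xBA): reg=0x4B
After byte 4 (0xEB): reg=0x69
After byte 5 (0x58): reg=0x97

Answer: 0x97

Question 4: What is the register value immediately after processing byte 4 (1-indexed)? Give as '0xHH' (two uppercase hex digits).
Answer: 0x69

Derivation:
After byte 1 (0xA0): reg=0x69
After byte 2 (0x2A): reg=0xCE
After byte 3 (0xBA): reg=0x4B
After byte 4 (0xEB): reg=0x69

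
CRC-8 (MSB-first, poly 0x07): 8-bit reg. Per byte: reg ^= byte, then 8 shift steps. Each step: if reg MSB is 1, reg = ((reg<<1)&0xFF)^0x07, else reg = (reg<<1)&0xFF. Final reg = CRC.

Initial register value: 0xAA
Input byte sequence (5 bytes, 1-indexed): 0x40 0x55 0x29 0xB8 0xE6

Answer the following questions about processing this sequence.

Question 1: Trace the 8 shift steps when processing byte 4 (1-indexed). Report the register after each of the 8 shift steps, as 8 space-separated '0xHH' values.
Answer: 0xC6 0x8B 0x11 0x22 0x44 0x88 0x17 0x2E

Derivation:
After byte 1 (0x40): reg=0x98
After byte 2 (0x55): reg=0x6D
After byte 3 (0x29): reg=0xDB
Register before byte 4: 0xDB
After XOR with byte 0xB8: 0x63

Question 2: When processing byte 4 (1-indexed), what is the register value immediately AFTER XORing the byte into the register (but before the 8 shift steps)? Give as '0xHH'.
Answer: 0x63

Derivation:
Register before byte 4: 0xDB
Byte 4: 0xB8
0xDB XOR 0xB8 = 0x63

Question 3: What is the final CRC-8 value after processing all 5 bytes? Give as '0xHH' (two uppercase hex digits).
Answer: 0x76

Derivation:
After byte 1 (0x40): reg=0x98
After byte 2 (0x55): reg=0x6D
After byte 3 (0x29): reg=0xDB
After byte 4 (0xB8): reg=0x2E
After byte 5 (0xE6): reg=0x76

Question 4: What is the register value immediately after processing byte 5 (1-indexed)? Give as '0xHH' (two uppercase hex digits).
After byte 1 (0x40): reg=0x98
After byte 2 (0x55): reg=0x6D
After byte 3 (0x29): reg=0xDB
After byte 4 (0xB8): reg=0x2E
After byte 5 (0xE6): reg=0x76

Answer: 0x76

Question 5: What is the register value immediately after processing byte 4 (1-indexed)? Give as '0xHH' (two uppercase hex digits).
Answer: 0x2E

Derivation:
After byte 1 (0x40): reg=0x98
After byte 2 (0x55): reg=0x6D
After byte 3 (0x29): reg=0xDB
After byte 4 (0xB8): reg=0x2E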